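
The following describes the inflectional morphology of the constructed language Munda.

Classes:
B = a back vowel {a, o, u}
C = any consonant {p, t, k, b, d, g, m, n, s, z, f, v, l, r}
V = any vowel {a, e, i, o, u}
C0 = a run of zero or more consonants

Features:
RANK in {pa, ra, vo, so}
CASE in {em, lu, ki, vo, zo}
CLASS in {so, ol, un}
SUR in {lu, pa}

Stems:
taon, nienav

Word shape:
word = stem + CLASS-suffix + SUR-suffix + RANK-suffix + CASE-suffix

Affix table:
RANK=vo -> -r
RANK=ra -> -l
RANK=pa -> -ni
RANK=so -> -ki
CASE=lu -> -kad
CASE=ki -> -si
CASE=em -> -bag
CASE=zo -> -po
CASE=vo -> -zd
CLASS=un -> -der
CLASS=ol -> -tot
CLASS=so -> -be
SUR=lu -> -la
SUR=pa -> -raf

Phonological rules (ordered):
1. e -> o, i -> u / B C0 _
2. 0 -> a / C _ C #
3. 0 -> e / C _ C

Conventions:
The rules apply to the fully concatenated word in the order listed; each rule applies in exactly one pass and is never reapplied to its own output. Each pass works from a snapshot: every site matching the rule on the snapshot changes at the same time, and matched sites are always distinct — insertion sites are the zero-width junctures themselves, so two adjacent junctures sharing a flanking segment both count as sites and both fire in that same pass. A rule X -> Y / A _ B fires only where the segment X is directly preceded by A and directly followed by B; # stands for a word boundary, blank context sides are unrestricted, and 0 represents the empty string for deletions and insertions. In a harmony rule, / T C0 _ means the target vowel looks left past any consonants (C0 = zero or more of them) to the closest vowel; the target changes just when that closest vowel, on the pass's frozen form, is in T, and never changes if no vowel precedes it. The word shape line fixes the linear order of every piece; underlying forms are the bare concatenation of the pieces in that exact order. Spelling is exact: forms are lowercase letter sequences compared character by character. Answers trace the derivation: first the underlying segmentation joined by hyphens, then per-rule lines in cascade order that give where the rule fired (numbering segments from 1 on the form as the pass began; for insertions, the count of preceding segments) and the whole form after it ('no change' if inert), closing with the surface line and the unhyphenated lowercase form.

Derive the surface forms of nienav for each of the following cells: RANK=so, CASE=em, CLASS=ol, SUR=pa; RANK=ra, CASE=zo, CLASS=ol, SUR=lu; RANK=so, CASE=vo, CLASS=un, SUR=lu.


cell RANK=so, CASE=em, CLASS=ol, SUR=pa:
underlying: nienav-tot-raf-ki-bag
1. e -> o, i -> u / B C0 _: fires at position(s) 14: nienavtotrafkubag
2. 0 -> a / C _ C #: no change
3. 0 -> e / C _ C: inserts after position(s) 6, 9, 12: nienavetoterafekubag
surface: nienavetoterafekubag

cell RANK=ra, CASE=zo, CLASS=ol, SUR=lu:
underlying: nienav-tot-la-l-po
1. e -> o, i -> u / B C0 _: no change
2. 0 -> a / C _ C #: no change
3. 0 -> e / C _ C: inserts after position(s) 6, 9, 12: nienavetotelalepo
surface: nienavetotelalepo

cell RANK=so, CASE=vo, CLASS=un, SUR=lu:
underlying: nienav-der-la-ki-zd
1. e -> o, i -> u / B C0 _: fires at position(s) 8, 13: nienavdorlakuzd
2. 0 -> a / C _ C #: inserts after position(s) 14: nienavdorlakuzad
3. 0 -> e / C _ C: inserts after position(s) 6, 9: nienavedorelakuzad
surface: nienavedorelakuzad


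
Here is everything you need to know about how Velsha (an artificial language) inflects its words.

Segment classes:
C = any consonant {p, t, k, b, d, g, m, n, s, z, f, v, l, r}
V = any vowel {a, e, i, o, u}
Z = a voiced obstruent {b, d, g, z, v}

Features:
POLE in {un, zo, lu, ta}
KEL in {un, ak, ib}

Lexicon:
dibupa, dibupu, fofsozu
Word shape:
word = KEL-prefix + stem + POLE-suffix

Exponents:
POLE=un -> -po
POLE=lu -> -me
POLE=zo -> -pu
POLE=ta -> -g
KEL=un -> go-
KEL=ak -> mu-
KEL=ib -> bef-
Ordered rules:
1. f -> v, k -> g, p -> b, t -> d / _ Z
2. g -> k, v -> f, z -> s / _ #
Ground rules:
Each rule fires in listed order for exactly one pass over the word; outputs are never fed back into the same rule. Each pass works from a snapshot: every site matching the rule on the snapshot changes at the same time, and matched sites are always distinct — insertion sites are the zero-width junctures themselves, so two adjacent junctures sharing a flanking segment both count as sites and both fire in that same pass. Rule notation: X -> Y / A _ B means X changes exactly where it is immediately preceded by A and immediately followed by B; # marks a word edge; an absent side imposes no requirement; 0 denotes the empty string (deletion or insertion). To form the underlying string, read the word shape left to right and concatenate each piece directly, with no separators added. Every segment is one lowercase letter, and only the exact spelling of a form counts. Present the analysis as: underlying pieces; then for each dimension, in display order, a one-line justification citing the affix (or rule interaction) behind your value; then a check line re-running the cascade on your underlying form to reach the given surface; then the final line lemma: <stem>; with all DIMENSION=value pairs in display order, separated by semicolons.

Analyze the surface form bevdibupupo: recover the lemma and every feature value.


underlying: bef-dibupu-po
POLE=un - signalled by the affix -po
KEL=ib - signalled by the affix bef-
check: befdibupupo -> bevdibupupo -> bevdibupupo
lemma: dibupu; POLE=un; KEL=ib


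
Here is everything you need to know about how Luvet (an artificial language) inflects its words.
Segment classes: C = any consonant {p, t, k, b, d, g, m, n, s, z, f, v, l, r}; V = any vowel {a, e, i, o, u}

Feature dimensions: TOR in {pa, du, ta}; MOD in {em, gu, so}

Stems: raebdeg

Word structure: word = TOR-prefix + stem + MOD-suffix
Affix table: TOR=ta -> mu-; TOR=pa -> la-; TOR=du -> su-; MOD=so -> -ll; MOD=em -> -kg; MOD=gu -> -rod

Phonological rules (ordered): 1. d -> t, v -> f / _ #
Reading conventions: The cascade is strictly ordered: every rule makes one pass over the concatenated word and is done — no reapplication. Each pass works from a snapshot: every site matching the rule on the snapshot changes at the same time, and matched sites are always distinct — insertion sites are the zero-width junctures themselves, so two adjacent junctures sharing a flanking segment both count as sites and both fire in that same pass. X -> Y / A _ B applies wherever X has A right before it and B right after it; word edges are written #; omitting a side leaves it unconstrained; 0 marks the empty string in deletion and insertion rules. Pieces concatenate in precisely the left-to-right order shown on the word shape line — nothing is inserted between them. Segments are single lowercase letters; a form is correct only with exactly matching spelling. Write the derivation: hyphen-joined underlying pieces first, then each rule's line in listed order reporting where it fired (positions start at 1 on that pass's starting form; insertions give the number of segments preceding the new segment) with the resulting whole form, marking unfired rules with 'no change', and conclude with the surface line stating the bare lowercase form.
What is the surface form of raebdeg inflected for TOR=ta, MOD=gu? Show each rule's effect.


underlying: mu-raebdeg-rod
1. d -> t, v -> f / _ #: fires at position(s) 12: muraebdegrot
surface: muraebdegrot


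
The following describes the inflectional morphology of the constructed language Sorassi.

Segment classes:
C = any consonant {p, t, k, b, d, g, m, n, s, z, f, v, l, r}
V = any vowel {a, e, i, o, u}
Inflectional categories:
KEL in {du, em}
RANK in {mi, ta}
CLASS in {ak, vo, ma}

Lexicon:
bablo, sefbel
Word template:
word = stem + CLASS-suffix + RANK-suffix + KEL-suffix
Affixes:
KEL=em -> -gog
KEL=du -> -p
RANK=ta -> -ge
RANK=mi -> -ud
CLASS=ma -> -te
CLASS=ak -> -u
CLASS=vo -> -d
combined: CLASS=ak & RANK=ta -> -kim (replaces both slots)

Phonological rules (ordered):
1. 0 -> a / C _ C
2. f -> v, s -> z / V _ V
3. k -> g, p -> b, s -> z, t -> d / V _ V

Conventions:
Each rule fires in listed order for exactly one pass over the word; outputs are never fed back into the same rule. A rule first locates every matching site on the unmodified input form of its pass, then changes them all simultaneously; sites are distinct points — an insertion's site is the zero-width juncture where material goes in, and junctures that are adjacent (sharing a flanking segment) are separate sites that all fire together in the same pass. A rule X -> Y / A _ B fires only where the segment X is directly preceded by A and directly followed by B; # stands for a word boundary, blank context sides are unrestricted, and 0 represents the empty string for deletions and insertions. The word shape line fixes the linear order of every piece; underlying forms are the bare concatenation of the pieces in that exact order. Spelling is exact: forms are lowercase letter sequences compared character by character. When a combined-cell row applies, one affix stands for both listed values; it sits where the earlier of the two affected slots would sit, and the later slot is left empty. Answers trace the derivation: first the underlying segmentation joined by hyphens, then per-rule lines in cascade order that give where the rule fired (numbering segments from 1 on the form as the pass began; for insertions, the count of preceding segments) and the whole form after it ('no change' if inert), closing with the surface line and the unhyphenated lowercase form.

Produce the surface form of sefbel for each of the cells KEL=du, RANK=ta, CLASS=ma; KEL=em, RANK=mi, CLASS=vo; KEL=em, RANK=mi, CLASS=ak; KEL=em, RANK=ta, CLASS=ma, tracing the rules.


cell KEL=du, RANK=ta, CLASS=ma:
underlying: sefbel-te-ge-p
1. 0 -> a / C _ C: inserts after position(s) 3, 6: sefabelategep
2. f -> v, s -> z / V _ V: fires at position(s) 3: sevabelategep
3. k -> g, p -> b, s -> z, t -> d / V _ V: fires at position(s) 9: sevabeladegep
surface: sevabeladegep

cell KEL=em, RANK=mi, CLASS=vo:
underlying: sefbel-d-ud-gog
1. 0 -> a / C _ C: inserts after position(s) 3, 6, 9: sefabeladudagog
2. f -> v, s -> z / V _ V: fires at position(s) 3: sevabeladudagog
3. k -> g, p -> b, s -> z, t -> d / V _ V: no change
surface: sevabeladudagog

cell KEL=em, RANK=mi, CLASS=ak:
underlying: sefbel-u-ud-gog
1. 0 -> a / C _ C: inserts after position(s) 3, 9: sefabeluudagog
2. f -> v, s -> z / V _ V: fires at position(s) 3: sevabeluudagog
3. k -> g, p -> b, s -> z, t -> d / V _ V: no change
surface: sevabeluudagog

cell KEL=em, RANK=ta, CLASS=ma:
underlying: sefbel-te-ge-gog
1. 0 -> a / C _ C: inserts after position(s) 3, 6: sefabelategegog
2. f -> v, s -> z / V _ V: fires at position(s) 3: sevabelategegog
3. k -> g, p -> b, s -> z, t -> d / V _ V: fires at position(s) 9: sevabeladegegog
surface: sevabeladegegog


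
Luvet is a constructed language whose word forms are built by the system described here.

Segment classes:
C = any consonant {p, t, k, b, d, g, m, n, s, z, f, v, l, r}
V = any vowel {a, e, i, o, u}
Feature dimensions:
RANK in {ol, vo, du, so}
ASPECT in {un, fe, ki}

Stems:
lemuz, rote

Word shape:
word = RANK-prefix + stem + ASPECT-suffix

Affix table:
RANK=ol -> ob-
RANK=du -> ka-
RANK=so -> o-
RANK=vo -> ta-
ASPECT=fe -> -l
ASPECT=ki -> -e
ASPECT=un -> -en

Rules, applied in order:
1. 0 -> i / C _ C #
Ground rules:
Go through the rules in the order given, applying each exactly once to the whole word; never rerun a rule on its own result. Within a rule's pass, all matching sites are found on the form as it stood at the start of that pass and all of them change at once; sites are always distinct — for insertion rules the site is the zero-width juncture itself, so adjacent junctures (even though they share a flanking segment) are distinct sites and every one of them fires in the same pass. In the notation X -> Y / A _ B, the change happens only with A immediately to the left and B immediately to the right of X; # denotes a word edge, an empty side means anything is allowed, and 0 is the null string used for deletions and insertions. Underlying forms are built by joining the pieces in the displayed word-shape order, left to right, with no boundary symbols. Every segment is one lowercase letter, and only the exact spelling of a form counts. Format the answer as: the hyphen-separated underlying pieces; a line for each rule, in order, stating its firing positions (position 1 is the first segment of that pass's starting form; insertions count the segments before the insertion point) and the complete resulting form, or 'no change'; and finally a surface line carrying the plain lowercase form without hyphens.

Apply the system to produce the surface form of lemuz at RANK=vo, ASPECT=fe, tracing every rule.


underlying: ta-lemuz-l
1. 0 -> i / C _ C #: inserts after position(s) 7: talemuzil
surface: talemuzil


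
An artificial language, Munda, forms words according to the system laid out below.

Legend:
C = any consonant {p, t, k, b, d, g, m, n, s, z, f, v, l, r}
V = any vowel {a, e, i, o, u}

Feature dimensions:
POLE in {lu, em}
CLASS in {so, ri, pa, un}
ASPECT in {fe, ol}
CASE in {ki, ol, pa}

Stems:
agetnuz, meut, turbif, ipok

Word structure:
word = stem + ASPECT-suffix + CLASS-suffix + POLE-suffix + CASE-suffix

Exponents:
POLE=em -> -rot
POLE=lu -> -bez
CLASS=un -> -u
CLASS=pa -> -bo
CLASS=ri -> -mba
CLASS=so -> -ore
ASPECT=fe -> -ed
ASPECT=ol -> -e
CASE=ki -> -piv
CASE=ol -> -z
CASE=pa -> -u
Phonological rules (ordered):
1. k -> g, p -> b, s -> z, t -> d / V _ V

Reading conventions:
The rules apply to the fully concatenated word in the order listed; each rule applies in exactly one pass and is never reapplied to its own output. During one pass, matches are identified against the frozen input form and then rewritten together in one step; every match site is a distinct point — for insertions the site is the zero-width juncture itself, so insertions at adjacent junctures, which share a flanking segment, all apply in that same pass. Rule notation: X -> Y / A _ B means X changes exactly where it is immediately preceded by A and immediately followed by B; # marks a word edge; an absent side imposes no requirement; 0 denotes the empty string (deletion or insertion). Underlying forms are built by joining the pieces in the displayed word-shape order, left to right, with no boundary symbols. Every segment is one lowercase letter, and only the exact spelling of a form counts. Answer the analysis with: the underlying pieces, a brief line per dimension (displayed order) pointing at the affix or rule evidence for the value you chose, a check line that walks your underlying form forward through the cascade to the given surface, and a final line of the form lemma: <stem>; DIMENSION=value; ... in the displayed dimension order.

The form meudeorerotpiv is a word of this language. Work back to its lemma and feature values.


underlying: meut-e-ore-rot-piv
POLE=em - signalled by the affix -rot
CLASS=so - signalled by the affix -ore
ASPECT=ol - signalled by the affix -e
CASE=ki - signalled by the affix -piv
check: meuteorerotpiv -> meudeorerotpiv
lemma: meut; POLE=em; CLASS=so; ASPECT=ol; CASE=ki


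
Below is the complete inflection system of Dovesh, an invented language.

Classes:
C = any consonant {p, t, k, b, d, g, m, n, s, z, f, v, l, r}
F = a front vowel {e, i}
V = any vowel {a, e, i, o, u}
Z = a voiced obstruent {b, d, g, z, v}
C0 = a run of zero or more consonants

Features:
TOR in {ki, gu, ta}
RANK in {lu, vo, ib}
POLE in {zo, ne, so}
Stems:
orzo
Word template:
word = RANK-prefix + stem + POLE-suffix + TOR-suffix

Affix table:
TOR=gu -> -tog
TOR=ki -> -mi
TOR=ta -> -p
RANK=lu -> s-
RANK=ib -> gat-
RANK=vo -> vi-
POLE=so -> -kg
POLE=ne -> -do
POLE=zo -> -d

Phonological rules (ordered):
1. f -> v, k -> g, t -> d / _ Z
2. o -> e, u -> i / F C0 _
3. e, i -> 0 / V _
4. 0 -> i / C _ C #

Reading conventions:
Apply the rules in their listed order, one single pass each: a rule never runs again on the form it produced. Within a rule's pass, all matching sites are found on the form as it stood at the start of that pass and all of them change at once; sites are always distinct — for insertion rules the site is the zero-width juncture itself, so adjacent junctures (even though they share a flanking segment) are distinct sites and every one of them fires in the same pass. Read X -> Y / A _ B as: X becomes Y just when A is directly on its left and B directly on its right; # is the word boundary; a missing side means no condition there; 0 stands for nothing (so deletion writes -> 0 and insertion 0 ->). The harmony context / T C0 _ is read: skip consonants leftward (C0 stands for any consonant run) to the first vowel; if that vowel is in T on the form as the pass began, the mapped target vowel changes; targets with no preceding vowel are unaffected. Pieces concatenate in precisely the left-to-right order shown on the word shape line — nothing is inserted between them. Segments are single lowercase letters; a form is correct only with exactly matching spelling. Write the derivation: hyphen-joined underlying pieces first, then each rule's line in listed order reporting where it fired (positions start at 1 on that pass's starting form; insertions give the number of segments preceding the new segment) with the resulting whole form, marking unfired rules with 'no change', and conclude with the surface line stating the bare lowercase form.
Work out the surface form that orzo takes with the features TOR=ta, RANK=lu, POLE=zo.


underlying: s-orzo-d-p
1. f -> v, k -> g, t -> d / _ Z: no change
2. o -> e, u -> i / F C0 _: no change
3. e, i -> 0 / V _: no change
4. 0 -> i / C _ C #: inserts after position(s) 6: sorzodip
surface: sorzodip


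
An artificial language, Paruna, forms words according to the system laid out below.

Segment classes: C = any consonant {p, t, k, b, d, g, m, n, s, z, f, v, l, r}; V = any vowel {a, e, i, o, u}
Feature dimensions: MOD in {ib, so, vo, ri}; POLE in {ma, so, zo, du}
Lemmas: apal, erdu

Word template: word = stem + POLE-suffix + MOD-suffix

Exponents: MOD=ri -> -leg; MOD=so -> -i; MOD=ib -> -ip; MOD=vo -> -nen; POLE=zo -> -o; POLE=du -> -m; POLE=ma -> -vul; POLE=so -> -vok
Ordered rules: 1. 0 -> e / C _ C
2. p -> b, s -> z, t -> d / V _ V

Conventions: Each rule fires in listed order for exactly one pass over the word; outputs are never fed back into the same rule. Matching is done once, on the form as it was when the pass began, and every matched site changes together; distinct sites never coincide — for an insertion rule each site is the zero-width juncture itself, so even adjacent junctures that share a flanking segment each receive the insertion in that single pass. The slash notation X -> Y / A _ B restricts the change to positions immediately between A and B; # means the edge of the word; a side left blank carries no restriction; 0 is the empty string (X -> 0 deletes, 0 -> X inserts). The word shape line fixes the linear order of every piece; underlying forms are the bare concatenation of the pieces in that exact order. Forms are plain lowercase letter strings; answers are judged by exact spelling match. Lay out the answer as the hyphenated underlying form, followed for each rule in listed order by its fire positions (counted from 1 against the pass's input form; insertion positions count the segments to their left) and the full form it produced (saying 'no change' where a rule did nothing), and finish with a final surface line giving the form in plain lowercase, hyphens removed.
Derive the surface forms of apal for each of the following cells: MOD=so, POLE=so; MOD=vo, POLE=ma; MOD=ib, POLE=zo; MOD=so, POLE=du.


cell MOD=so, POLE=so:
underlying: apal-vok-i
1. 0 -> e / C _ C: inserts after position(s) 4: apalevoki
2. p -> b, s -> z, t -> d / V _ V: fires at position(s) 2: abalevoki
surface: abalevoki

cell MOD=vo, POLE=ma:
underlying: apal-vul-nen
1. 0 -> e / C _ C: inserts after position(s) 4, 7: apalevulenen
2. p -> b, s -> z, t -> d / V _ V: fires at position(s) 2: abalevulenen
surface: abalevulenen

cell MOD=ib, POLE=zo:
underlying: apal-o-ip
1. 0 -> e / C _ C: no change
2. p -> b, s -> z, t -> d / V _ V: fires at position(s) 2: abaloip
surface: abaloip

cell MOD=so, POLE=du:
underlying: apal-m-i
1. 0 -> e / C _ C: inserts after position(s) 4: apalemi
2. p -> b, s -> z, t -> d / V _ V: fires at position(s) 2: abalemi
surface: abalemi


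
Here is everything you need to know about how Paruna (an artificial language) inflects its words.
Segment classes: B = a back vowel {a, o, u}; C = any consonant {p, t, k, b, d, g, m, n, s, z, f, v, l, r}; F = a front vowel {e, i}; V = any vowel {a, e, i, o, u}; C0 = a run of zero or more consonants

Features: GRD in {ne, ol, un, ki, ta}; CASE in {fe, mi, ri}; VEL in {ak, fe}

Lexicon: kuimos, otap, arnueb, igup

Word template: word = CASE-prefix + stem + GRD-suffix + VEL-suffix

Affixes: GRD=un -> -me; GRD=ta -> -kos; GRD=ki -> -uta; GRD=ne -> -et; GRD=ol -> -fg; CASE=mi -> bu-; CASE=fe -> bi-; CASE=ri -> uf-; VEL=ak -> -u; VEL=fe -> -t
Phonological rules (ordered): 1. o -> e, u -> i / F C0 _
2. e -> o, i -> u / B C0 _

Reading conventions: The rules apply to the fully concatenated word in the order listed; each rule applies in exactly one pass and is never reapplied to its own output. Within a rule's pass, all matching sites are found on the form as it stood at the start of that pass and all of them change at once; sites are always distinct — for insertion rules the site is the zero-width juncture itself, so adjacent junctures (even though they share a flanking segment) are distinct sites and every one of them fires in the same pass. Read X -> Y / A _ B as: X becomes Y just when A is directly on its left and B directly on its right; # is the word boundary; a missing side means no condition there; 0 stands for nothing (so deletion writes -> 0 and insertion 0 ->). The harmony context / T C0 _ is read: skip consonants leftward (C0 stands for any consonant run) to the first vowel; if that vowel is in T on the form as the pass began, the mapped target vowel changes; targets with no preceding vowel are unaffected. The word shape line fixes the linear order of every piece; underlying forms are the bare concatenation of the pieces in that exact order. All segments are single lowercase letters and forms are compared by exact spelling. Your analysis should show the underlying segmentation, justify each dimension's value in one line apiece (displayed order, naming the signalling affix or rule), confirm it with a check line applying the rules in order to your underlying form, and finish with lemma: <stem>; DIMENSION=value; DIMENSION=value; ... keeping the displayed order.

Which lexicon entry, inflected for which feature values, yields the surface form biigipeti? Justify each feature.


underlying: bi-igup-et-u
GRD=ne - signalled by the affix -et
CASE=fe - signalled by the affix bi-
VEL=ak - signalled by the affix -u
check: biigupetu -> biigipeti -> biigipeti
lemma: igup; GRD=ne; CASE=fe; VEL=ak


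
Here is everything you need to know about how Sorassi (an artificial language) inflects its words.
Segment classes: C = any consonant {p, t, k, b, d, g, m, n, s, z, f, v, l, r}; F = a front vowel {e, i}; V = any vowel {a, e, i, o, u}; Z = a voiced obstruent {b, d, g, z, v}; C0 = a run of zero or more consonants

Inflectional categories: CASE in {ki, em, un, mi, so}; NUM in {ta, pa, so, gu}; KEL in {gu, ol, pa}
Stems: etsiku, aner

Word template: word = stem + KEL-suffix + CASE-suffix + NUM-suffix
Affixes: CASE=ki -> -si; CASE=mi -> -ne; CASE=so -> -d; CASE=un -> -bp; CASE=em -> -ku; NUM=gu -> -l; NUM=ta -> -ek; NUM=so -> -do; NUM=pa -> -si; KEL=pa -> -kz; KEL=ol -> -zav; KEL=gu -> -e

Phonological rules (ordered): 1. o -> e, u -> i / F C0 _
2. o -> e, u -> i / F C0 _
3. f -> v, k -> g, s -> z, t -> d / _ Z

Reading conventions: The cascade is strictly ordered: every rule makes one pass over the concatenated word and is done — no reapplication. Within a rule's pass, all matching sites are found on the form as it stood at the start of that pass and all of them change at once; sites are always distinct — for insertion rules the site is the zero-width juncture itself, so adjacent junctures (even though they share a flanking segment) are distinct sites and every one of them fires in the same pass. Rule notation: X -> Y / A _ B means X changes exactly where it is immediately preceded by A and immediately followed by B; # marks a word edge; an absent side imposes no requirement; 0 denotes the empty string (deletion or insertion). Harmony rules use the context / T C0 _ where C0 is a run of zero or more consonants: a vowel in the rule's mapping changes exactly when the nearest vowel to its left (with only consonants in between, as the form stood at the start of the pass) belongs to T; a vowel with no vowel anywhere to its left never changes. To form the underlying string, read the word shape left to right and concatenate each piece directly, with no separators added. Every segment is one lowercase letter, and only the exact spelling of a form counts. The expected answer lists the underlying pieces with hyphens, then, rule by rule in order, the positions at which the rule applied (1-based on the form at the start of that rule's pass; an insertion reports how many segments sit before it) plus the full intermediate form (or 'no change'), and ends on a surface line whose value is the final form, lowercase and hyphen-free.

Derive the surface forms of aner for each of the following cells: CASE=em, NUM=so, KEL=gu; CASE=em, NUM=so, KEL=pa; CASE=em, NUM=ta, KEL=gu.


cell CASE=em, NUM=so, KEL=gu:
underlying: aner-e-ku-do
1. o -> e, u -> i / F C0 _: fires at position(s) 7: anerekido
2. o -> e, u -> i / F C0 _: fires at position(s) 9: anerekide
3. f -> v, k -> g, s -> z, t -> d / _ Z: no change
surface: anerekide

cell CASE=em, NUM=so, KEL=pa:
underlying: aner-kz-ku-do
1. o -> e, u -> i / F C0 _: fires at position(s) 8: anerkzkido
2. o -> e, u -> i / F C0 _: fires at position(s) 10: anerkzkide
3. f -> v, k -> g, s -> z, t -> d / _ Z: fires at position(s) 5: anergzkide
surface: anergzkide

cell CASE=em, NUM=ta, KEL=gu:
underlying: aner-e-ku-ek
1. o -> e, u -> i / F C0 _: fires at position(s) 7: anerekiek
2. o -> e, u -> i / F C0 _: no change
3. f -> v, k -> g, s -> z, t -> d / _ Z: no change
surface: anerekiek


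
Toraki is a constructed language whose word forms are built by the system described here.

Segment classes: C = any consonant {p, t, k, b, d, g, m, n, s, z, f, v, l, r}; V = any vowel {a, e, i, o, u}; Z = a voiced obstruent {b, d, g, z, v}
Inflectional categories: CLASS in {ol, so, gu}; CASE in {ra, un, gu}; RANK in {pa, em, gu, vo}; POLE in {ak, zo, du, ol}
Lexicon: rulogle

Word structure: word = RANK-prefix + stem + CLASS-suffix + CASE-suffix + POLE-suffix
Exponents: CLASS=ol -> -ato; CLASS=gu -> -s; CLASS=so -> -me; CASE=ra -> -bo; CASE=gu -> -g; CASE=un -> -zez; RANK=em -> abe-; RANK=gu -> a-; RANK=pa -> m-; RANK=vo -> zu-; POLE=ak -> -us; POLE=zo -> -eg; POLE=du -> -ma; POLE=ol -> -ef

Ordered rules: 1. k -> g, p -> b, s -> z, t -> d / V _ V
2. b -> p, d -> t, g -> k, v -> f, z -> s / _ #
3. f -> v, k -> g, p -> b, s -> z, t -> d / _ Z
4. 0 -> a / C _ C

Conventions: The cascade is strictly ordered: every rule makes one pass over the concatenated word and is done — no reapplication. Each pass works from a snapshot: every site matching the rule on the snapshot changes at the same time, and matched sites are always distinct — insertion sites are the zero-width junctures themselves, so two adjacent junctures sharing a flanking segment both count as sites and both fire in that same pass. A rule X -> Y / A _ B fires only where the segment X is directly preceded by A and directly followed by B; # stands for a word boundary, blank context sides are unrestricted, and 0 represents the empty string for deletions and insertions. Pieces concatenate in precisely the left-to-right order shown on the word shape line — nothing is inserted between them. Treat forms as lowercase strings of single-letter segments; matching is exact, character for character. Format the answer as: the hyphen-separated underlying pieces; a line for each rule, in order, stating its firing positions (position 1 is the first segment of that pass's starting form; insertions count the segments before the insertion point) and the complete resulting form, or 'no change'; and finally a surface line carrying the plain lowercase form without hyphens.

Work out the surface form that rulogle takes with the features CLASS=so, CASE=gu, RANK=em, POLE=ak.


underlying: abe-rulogle-me-g-us
1. k -> g, p -> b, s -> z, t -> d / V _ V: no change
2. b -> p, d -> t, g -> k, v -> f, z -> s / _ #: no change
3. f -> v, k -> g, p -> b, s -> z, t -> d / _ Z: no change
4. 0 -> a / C _ C: inserts after position(s) 8: aberulogalemegus
surface: aberulogalemegus


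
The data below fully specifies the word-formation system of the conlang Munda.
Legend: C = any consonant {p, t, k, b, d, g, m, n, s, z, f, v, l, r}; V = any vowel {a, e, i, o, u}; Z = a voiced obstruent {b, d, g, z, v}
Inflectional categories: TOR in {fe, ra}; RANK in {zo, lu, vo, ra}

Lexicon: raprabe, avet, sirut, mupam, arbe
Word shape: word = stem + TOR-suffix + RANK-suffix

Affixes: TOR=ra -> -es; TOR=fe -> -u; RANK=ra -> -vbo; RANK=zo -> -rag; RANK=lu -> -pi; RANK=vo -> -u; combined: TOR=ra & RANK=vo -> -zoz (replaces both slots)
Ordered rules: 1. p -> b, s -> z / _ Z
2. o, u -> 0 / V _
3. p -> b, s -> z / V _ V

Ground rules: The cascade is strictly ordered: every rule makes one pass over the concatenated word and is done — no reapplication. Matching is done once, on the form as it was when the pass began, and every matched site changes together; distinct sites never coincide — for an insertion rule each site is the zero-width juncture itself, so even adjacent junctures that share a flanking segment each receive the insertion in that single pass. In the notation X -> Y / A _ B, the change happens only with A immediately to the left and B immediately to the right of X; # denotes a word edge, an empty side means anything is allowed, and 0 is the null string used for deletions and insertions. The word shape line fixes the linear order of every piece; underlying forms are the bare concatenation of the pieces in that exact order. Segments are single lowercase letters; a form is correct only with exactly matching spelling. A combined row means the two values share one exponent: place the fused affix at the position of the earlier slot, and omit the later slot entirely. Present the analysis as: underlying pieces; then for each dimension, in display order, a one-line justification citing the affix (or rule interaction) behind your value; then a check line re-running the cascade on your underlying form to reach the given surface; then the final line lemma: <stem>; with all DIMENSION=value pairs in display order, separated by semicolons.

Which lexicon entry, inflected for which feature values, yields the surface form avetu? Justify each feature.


underlying: avet-u-u
TOR=fe - signalled by the affix -u
RANK=vo - signalled by the affix -u
check: avetuu -> avetuu -> avetu -> avetu
lemma: avet; TOR=fe; RANK=vo


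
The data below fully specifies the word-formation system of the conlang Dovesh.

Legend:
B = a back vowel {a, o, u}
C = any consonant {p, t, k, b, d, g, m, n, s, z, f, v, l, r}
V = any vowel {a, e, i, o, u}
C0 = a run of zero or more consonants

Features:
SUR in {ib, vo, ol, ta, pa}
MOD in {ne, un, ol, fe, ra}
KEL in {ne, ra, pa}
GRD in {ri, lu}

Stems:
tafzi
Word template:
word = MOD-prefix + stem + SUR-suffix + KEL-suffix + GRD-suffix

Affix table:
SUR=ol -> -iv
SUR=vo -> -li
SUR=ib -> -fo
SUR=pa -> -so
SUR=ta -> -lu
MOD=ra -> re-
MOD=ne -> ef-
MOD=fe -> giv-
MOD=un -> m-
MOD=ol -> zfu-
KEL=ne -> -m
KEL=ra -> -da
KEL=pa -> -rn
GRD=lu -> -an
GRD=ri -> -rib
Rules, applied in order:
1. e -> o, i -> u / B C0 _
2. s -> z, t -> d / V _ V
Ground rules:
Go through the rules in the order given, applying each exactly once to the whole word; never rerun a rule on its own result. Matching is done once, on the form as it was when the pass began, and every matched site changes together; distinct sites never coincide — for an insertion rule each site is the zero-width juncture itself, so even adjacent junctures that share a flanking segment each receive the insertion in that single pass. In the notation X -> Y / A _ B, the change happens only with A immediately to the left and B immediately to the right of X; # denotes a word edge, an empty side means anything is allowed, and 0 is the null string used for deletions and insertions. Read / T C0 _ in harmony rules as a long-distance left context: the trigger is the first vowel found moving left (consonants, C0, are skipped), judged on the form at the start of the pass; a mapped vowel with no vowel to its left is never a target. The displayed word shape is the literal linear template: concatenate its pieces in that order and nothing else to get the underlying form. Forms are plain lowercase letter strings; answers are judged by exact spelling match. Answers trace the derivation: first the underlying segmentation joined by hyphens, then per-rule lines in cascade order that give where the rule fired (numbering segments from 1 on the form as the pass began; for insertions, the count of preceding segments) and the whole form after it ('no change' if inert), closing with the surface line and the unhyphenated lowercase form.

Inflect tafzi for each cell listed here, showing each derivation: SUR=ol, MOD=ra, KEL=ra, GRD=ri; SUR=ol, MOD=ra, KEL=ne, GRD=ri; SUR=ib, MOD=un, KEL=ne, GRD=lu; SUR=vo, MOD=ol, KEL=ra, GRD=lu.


cell SUR=ol, MOD=ra, KEL=ra, GRD=ri:
underlying: re-tafzi-iv-da-rib
1. e -> o, i -> u / B C0 _: fires at position(s) 7, 13: retafzuivdarub
2. s -> z, t -> d / V _ V: fires at position(s) 3: redafzuivdarub
surface: redafzuivdarub

cell SUR=ol, MOD=ra, KEL=ne, GRD=ri:
underlying: re-tafzi-iv-m-rib
1. e -> o, i -> u / B C0 _: fires at position(s) 7: retafzuivmrib
2. s -> z, t -> d / V _ V: fires at position(s) 3: redafzuivmrib
surface: redafzuivmrib

cell SUR=ib, MOD=un, KEL=ne, GRD=lu:
underlying: m-tafzi-fo-m-an
1. e -> o, i -> u / B C0 _: fires at position(s) 6: mtafzufoman
2. s -> z, t -> d / V _ V: no change
surface: mtafzufoman

cell SUR=vo, MOD=ol, KEL=ra, GRD=lu:
underlying: zfu-tafzi-li-da-an
1. e -> o, i -> u / B C0 _: fires at position(s) 8: zfutafzulidaan
2. s -> z, t -> d / V _ V: fires at position(s) 4: zfudafzulidaan
surface: zfudafzulidaan


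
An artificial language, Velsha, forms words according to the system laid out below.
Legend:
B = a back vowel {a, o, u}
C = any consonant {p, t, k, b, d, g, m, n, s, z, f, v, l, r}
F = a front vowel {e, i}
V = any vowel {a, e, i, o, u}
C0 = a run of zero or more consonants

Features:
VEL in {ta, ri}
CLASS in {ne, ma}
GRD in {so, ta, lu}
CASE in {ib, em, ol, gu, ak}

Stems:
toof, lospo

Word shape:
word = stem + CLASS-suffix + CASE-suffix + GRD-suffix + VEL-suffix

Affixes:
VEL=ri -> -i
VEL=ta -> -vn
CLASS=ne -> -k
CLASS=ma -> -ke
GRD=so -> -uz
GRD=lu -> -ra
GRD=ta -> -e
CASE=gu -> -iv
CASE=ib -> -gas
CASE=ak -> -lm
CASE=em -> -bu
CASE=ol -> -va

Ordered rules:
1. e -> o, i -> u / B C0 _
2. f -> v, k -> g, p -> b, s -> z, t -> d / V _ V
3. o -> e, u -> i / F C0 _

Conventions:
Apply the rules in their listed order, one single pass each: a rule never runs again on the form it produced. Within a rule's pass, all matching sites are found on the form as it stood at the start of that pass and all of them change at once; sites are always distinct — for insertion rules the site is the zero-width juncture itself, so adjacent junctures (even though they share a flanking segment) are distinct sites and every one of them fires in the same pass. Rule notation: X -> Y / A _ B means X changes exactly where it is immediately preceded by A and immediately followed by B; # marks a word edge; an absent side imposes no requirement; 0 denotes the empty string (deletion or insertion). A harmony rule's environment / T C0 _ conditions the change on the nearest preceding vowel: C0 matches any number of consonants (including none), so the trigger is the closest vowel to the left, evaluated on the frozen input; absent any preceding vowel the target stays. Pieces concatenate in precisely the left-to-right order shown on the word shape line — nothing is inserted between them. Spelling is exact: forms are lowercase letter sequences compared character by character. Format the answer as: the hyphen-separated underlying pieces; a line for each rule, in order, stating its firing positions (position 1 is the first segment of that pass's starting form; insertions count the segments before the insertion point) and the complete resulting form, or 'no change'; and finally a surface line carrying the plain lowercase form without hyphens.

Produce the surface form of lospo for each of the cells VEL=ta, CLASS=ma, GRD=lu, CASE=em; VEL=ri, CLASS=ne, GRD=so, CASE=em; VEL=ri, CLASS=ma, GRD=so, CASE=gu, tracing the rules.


cell VEL=ta, CLASS=ma, GRD=lu, CASE=em:
underlying: lospo-ke-bu-ra-vn
1. e -> o, i -> u / B C0 _: fires at position(s) 7: lospokoburavn
2. f -> v, k -> g, p -> b, s -> z, t -> d / V _ V: fires at position(s) 6: lospogoburavn
3. o -> e, u -> i / F C0 _: no change
surface: lospogoburavn

cell VEL=ri, CLASS=ne, GRD=so, CASE=em:
underlying: lospo-k-bu-uz-i
1. e -> o, i -> u / B C0 _: fires at position(s) 11: lospokbuuzu
2. f -> v, k -> g, p -> b, s -> z, t -> d / V _ V: no change
3. o -> e, u -> i / F C0 _: no change
surface: lospokbuuzu

cell VEL=ri, CLASS=ma, GRD=so, CASE=gu:
underlying: lospo-ke-iv-uz-i
1. e -> o, i -> u / B C0 _: fires at position(s) 7, 12: lospokoivuzu
2. f -> v, k -> g, p -> b, s -> z, t -> d / V _ V: fires at position(s) 6: lospogoivuzu
3. o -> e, u -> i / F C0 _: fires at position(s) 10: lospogoivizu
surface: lospogoivizu


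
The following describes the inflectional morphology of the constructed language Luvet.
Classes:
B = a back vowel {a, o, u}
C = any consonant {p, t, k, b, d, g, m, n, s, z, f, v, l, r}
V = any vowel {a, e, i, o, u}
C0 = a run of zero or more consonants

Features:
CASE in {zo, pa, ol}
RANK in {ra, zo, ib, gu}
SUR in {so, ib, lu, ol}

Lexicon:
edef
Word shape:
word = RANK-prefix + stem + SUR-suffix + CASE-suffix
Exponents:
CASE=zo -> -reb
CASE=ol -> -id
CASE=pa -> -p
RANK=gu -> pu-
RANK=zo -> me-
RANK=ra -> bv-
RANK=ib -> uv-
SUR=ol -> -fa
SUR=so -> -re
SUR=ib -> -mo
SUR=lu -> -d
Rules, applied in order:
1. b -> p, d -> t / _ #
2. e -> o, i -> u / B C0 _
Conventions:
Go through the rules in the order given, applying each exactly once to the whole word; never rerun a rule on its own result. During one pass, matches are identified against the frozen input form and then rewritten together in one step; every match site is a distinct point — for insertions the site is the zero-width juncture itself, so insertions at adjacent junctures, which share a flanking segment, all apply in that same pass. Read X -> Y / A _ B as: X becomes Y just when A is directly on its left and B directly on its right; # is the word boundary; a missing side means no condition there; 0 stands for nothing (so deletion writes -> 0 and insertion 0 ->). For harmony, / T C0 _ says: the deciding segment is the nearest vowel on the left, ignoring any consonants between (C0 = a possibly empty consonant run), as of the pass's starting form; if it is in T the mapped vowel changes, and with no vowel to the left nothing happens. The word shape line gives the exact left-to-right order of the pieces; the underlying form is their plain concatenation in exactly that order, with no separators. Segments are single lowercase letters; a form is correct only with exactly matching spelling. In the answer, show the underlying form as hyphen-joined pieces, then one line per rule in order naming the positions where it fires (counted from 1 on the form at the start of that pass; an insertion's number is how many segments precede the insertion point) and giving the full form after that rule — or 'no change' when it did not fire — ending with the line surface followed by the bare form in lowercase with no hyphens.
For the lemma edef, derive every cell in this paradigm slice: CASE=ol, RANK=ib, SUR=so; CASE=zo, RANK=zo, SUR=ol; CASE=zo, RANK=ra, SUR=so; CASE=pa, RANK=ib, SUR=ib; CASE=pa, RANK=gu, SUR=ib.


cell CASE=ol, RANK=ib, SUR=so:
underlying: uv-edef-re-id
1. b -> p, d -> t / _ #: fires at position(s) 10: uvedefreit
2. e -> o, i -> u / B C0 _: fires at position(s) 3: uvodefreit
surface: uvodefreit

cell CASE=zo, RANK=zo, SUR=ol:
underlying: me-edef-fa-reb
1. b -> p, d -> t / _ #: fires at position(s) 11: meedeffarep
2. e -> o, i -> u / B C0 _: fires at position(s) 10: meedeffarop
surface: meedeffarop

cell CASE=zo, RANK=ra, SUR=so:
underlying: bv-edef-re-reb
1. b -> p, d -> t / _ #: fires at position(s) 11: bvedefrerep
2. e -> o, i -> u / B C0 _: no change
surface: bvedefrerep

cell CASE=pa, RANK=ib, SUR=ib:
underlying: uv-edef-mo-p
1. b -> p, d -> t / _ #: no change
2. e -> o, i -> u / B C0 _: fires at position(s) 3: uvodefmop
surface: uvodefmop

cell CASE=pa, RANK=gu, SUR=ib:
underlying: pu-edef-mo-p
1. b -> p, d -> t / _ #: no change
2. e -> o, i -> u / B C0 _: fires at position(s) 3: puodefmop
surface: puodefmop
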